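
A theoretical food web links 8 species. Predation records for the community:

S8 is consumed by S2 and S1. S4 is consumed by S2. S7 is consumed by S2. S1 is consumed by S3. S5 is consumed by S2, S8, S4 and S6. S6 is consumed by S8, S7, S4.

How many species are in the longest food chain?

One longest chain: S5 → S6 → S8 → S1 → S3.
It has 5 species and 4 links.

5 species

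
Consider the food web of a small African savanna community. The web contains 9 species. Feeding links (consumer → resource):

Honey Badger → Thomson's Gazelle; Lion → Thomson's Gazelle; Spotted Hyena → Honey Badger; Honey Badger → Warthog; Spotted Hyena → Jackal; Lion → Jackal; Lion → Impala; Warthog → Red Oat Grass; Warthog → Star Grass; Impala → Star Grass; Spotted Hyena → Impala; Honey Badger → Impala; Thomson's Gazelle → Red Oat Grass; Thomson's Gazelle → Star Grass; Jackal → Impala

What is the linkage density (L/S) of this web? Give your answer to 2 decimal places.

L/S = 1.67

There are L = 15 links among S = 9 species.
L/S = 15/9 = 1.6667 ≈ 1.67.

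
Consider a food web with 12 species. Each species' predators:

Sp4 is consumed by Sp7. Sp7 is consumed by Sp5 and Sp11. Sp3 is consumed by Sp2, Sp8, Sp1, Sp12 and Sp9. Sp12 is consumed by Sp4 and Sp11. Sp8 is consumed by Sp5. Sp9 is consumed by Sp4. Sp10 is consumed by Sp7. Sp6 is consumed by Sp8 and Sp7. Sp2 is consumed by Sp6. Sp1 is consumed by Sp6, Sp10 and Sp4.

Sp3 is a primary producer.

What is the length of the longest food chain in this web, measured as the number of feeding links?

4 links

One longest chain: Sp3 → Sp1 → Sp10 → Sp7 → Sp5.
It has 5 species and 4 links.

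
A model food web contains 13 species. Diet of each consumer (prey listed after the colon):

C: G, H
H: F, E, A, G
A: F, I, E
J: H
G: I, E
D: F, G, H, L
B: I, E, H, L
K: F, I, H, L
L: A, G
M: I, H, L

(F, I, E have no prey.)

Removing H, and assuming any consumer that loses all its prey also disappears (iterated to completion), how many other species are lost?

Remove H.
Round 1: J (all prey gone) → extinct.
No further losses. Total secondary extinctions: 1.

1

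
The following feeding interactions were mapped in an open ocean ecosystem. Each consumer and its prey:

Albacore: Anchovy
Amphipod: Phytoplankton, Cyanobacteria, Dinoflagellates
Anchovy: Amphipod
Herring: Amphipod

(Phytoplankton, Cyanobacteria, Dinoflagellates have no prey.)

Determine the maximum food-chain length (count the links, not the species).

One longest chain: Phytoplankton → Amphipod → Anchovy → Albacore.
It has 4 species and 3 links.

3 links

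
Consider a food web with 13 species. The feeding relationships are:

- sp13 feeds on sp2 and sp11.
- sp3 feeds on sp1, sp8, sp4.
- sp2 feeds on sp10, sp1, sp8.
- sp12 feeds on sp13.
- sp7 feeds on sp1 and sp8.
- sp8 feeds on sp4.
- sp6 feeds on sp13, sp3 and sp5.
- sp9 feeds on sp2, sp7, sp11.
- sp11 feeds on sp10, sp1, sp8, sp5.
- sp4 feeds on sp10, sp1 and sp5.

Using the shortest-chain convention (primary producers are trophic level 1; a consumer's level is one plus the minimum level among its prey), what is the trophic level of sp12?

sp1 is a producer → level 1.
sp2 eats sp1 → level 2.
sp13 eats sp2 → level 3.
sp12 eats sp13 → level 4.
No prey of sp12 is below level 3, so 4 is the minimum.

Trophic level 4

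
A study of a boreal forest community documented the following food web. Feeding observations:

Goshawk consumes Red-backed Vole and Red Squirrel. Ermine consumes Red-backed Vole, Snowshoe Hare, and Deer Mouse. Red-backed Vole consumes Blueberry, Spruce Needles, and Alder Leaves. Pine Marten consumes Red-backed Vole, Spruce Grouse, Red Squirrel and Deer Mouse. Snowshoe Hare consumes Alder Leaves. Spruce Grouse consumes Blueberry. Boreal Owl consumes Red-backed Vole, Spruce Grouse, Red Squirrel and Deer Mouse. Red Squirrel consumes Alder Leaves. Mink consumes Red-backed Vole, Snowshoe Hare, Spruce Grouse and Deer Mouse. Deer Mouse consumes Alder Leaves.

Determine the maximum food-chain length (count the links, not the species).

2 links

One longest chain: Alder Leaves → Deer Mouse → Ermine.
It has 3 species and 2 links.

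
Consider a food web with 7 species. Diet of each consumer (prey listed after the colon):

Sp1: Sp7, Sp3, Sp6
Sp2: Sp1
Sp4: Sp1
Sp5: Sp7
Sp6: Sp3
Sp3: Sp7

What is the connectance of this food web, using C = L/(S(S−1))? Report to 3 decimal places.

The web has S = 7 species and L = 8 feeding links.
C = L / (S(S−1)) = 8 / 42 = 0.1905 ≈ 0.190.

C = 0.190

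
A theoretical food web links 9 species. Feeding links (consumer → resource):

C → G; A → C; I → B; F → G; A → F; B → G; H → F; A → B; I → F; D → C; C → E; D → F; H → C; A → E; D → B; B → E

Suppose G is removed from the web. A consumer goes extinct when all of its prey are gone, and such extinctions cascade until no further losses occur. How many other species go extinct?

Remove G.
Round 1: F (all prey gone) → extinct.
No further losses. Total secondary extinctions: 1.

1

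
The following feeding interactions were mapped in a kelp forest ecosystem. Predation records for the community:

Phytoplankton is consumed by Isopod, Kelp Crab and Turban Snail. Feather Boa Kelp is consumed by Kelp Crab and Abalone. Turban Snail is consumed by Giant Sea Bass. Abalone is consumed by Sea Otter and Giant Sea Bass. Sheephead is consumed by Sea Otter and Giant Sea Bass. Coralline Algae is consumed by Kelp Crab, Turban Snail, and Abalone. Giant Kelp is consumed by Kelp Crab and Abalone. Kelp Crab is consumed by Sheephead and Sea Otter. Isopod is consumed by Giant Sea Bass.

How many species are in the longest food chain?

4 species

One longest chain: Coralline Algae → Kelp Crab → Sheephead → Sea Otter.
It has 4 species and 3 links.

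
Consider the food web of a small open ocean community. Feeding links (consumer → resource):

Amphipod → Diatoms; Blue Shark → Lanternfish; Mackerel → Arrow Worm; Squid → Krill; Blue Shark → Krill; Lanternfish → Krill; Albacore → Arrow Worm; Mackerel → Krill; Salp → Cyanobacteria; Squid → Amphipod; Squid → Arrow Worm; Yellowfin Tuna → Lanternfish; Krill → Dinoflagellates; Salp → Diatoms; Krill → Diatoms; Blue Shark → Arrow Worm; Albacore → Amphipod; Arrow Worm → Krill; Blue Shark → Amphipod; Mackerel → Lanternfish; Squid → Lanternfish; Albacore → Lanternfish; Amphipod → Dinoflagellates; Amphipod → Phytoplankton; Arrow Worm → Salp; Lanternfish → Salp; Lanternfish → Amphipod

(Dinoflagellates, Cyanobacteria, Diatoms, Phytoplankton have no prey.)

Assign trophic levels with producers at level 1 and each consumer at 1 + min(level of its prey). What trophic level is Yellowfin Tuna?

Trophic level 4

Cyanobacteria is a producer → level 1.
Salp eats Cyanobacteria → level 2.
Lanternfish eats Salp → level 3.
Yellowfin Tuna eats Lanternfish → level 4.
No prey of Yellowfin Tuna is below level 3, so 4 is the minimum.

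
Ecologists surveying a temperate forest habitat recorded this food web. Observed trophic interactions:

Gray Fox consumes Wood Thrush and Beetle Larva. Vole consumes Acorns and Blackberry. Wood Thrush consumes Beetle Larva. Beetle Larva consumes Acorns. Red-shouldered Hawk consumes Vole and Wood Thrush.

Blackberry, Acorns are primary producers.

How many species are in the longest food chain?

4 species

One longest chain: Acorns → Beetle Larva → Wood Thrush → Gray Fox.
It has 4 species and 3 links.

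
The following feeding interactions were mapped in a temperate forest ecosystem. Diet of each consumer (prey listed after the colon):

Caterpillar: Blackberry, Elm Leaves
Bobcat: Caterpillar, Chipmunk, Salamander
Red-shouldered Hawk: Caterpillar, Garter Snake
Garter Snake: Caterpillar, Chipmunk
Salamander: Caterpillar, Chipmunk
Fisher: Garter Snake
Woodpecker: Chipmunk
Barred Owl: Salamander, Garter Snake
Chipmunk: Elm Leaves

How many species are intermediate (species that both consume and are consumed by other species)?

4

Intermediate species (has both prey and predators): Caterpillar, Chipmunk, Salamander, Garter Snake.
Count: 4.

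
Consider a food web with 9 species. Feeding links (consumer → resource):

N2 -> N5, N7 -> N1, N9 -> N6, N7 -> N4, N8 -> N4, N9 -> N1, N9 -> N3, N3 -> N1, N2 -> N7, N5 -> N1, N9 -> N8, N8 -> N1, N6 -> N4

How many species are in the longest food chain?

3 species

One longest chain: N1 → N7 → N2.
It has 3 species and 2 links.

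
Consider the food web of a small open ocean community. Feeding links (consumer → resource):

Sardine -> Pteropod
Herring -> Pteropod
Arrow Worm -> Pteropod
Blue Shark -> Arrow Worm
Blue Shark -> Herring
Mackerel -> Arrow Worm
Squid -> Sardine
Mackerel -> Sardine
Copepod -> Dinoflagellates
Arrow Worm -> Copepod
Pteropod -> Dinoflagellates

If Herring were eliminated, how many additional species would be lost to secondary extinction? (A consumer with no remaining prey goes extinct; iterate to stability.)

0

Remove Herring.
Every predator of it retains at least one other prey: Blue Shark still has Arrow Worm.
No consumer loses all prey, so no secondary extinctions occur.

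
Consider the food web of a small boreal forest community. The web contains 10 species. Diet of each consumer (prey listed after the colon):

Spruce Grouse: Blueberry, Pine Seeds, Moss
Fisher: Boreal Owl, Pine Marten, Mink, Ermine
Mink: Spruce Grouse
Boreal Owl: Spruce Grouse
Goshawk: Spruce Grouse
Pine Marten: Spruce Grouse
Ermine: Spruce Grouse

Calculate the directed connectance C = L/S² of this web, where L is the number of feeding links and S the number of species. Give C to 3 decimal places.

C = 0.120

The web has S = 10 species and L = 12 feeding links.
C = L / S² = 12 / 100 = 0.1200 ≈ 0.120.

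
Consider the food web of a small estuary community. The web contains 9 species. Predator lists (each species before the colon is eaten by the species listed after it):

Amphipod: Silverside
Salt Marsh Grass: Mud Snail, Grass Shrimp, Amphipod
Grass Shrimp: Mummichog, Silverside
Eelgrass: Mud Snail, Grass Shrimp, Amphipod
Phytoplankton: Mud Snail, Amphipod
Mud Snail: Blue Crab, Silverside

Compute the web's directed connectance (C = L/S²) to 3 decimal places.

The web has S = 9 species and L = 13 feeding links.
C = L / S² = 13 / 81 = 0.1605 ≈ 0.160.

C = 0.160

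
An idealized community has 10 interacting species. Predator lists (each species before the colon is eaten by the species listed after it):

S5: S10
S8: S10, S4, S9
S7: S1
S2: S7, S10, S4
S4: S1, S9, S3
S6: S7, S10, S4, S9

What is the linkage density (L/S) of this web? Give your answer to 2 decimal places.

There are L = 15 links among S = 10 species.
L/S = 15/10 = 1.5000 ≈ 1.50.

L/S = 1.50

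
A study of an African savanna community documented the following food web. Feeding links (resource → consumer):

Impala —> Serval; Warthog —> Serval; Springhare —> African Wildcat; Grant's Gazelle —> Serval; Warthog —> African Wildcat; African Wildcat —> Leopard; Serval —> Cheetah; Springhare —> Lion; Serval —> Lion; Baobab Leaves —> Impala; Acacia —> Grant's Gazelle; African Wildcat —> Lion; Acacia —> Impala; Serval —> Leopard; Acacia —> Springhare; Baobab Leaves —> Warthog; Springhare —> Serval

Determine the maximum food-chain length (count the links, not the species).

One longest chain: Acacia → Springhare → Serval → Cheetah.
It has 4 species and 3 links.

3 links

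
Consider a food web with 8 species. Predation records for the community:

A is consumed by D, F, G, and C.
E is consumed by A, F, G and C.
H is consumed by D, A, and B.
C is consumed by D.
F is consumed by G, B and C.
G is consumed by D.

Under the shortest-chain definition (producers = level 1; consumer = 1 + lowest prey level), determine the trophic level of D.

H is a producer → level 1.
D eats H → level 2.

Trophic level 2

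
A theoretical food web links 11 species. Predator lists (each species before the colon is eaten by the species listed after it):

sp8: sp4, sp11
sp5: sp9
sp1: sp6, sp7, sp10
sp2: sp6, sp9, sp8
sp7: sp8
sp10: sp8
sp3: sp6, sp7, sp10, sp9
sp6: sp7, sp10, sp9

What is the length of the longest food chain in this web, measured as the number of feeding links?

One longest chain: sp3 → sp6 → sp7 → sp8 → sp4.
It has 5 species and 4 links.

4 links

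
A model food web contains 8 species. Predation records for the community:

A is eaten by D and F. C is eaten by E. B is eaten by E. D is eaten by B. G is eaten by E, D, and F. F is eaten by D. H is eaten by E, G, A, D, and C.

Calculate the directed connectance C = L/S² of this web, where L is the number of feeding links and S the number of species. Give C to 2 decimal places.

C = 0.22

The web has S = 8 species and L = 14 feeding links.
C = L / S² = 14 / 64 = 0.2188 ≈ 0.22.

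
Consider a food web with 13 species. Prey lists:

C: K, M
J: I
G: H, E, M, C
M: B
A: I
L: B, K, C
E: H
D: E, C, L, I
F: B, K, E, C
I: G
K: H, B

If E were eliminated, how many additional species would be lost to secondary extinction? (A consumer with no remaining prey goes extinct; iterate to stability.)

Remove E.
Every predator of it retains at least one other prey: G still has H, M, C; F still has B, K, C; D still has C, L, I.
No consumer loses all prey, so no secondary extinctions occur.

0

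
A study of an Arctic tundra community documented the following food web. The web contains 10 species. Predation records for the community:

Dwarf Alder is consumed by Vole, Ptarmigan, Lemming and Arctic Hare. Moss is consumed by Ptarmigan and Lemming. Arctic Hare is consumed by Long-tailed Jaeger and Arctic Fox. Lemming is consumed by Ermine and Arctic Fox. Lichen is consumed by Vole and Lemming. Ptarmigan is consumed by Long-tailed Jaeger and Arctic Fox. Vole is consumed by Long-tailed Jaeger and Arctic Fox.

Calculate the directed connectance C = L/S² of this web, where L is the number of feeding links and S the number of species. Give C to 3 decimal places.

C = 0.160

The web has S = 10 species and L = 16 feeding links.
C = L / S² = 16 / 100 = 0.1600 ≈ 0.160.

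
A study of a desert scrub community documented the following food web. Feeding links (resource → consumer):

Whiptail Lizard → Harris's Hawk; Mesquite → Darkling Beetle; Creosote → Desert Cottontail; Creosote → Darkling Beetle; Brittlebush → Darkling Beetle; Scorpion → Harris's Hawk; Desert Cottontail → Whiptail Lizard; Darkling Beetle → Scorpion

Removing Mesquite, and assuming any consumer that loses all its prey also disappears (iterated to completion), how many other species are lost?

0

Remove Mesquite.
Every predator of it retains at least one other prey: Darkling Beetle still has Creosote, Brittlebush.
No consumer loses all prey, so no secondary extinctions occur.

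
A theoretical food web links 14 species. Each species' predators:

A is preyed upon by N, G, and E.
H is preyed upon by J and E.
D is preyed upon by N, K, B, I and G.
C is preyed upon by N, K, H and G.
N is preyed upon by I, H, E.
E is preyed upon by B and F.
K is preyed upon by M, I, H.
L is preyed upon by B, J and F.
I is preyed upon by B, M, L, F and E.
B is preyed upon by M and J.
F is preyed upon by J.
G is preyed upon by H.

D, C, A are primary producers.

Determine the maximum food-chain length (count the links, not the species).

5 links

One longest chain: D → K → I → E → B → M.
It has 6 species and 5 links.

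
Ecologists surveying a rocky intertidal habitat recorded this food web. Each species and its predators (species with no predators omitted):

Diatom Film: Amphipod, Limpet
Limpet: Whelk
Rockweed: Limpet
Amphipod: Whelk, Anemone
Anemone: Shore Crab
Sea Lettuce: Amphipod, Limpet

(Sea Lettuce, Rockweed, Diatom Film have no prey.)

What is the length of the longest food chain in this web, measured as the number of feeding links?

One longest chain: Sea Lettuce → Amphipod → Anemone → Shore Crab.
It has 4 species and 3 links.

3 links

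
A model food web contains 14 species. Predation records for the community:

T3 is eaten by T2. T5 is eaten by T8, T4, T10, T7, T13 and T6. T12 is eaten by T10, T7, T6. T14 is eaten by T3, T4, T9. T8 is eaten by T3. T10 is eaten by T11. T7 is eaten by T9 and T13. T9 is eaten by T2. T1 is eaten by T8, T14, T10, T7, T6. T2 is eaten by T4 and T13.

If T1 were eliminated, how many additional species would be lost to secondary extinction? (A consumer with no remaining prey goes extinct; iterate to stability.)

Remove T1.
Round 1: T14 (all prey gone) → extinct.
No further losses. Total secondary extinctions: 1.

1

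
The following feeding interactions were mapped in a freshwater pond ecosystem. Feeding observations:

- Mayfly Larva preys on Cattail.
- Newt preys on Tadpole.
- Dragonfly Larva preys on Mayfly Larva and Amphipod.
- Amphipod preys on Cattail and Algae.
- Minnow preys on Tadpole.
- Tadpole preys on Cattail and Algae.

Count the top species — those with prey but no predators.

Top species (has prey, but nothing eats it): Newt, Minnow, Dragonfly Larva.
Count: 3.

3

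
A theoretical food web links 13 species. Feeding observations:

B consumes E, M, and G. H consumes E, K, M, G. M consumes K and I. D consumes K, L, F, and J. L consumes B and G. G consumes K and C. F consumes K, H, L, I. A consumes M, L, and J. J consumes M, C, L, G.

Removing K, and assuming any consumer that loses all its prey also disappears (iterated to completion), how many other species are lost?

Remove K.
Every predator of it retains at least one other prey: M still has I; G still has C; H still has E, M, G; F still has I, H, L; D still has L, F, J.
No consumer loses all prey, so no secondary extinctions occur.

0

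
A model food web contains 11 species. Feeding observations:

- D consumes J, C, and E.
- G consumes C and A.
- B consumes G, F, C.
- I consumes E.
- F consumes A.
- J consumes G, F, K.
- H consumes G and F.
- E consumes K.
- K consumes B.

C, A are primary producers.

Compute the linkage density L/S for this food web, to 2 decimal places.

There are L = 17 links among S = 11 species.
L/S = 17/11 = 1.5455 ≈ 1.55.

L/S = 1.55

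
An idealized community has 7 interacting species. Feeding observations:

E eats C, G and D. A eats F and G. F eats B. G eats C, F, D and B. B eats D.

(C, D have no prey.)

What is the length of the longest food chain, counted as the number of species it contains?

5 species

One longest chain: D → B → F → G → A.
It has 5 species and 4 links.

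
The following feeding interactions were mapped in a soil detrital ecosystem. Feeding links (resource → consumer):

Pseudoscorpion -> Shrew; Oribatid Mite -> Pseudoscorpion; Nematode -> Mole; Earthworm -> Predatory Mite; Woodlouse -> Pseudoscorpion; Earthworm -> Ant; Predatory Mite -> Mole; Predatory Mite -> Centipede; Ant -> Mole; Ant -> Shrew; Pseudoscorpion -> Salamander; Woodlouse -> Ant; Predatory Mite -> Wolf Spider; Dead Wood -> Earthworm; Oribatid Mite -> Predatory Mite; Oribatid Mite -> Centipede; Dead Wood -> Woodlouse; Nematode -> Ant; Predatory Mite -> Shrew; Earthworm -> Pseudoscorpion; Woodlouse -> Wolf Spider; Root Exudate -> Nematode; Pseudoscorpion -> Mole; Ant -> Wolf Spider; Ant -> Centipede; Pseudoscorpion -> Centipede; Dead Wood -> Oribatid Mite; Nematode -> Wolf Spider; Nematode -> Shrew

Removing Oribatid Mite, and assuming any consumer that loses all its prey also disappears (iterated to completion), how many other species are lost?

Remove Oribatid Mite.
Every predator of it retains at least one other prey: Pseudoscorpion still has Earthworm, Woodlouse; Predatory Mite still has Earthworm; Centipede still has Pseudoscorpion, Predatory Mite, Ant.
No consumer loses all prey, so no secondary extinctions occur.

0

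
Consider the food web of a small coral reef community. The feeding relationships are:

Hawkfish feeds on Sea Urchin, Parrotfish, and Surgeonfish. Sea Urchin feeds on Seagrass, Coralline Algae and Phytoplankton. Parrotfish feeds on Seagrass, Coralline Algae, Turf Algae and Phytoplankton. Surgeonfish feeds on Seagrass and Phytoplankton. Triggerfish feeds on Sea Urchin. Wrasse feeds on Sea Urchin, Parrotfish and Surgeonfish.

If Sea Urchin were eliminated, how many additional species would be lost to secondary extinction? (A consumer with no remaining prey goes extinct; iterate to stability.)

1

Remove Sea Urchin.
Round 1: Triggerfish (all prey gone) → extinct.
No further losses. Total secondary extinctions: 1.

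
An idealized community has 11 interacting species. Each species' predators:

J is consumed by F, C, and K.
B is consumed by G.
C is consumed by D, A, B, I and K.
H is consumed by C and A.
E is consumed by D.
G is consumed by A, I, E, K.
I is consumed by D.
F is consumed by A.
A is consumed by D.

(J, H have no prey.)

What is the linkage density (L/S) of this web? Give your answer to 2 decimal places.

There are L = 19 links among S = 11 species.
L/S = 19/11 = 1.7273 ≈ 1.73.

L/S = 1.73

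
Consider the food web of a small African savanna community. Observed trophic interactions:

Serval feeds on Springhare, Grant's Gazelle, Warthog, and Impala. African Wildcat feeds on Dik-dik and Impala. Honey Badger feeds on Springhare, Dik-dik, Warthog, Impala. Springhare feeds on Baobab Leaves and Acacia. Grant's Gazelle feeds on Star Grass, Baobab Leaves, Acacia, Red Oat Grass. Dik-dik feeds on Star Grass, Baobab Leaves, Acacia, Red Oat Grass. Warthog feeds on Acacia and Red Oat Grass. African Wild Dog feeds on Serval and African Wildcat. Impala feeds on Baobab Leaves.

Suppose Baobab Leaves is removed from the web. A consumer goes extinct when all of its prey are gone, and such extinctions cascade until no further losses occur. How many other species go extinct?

Remove Baobab Leaves.
Round 1: Impala (all prey gone) → extinct.
No further losses. Total secondary extinctions: 1.

1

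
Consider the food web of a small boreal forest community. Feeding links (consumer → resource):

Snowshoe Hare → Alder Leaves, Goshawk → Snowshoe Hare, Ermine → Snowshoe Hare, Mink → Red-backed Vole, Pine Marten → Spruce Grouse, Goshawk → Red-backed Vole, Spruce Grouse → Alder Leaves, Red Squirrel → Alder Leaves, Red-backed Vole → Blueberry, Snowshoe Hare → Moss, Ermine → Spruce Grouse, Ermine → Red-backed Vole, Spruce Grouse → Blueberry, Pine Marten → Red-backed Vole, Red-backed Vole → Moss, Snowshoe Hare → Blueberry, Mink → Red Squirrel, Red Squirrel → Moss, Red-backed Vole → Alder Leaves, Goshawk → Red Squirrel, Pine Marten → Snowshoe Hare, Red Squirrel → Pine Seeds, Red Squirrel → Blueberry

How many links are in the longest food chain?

2 links

One longest chain: Blueberry → Snowshoe Hare → Pine Marten.
It has 3 species and 2 links.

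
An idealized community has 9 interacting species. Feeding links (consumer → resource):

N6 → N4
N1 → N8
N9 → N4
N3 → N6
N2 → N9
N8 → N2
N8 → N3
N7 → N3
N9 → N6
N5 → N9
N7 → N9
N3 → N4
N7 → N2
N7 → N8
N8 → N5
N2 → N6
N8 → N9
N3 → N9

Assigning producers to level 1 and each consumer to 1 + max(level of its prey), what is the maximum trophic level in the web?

Producers (level 1): N4.
N4 → N6 → N9 → N5 → N8 → N1 gives N1 level 6.
No species has a prey at level 6, so no species reaches level 7.

6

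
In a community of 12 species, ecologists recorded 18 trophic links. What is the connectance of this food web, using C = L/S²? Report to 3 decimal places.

C = 0.125

The web has S = 12 species and L = 18 feeding links.
C = L / S² = 18 / 144 = 0.1250 ≈ 0.125.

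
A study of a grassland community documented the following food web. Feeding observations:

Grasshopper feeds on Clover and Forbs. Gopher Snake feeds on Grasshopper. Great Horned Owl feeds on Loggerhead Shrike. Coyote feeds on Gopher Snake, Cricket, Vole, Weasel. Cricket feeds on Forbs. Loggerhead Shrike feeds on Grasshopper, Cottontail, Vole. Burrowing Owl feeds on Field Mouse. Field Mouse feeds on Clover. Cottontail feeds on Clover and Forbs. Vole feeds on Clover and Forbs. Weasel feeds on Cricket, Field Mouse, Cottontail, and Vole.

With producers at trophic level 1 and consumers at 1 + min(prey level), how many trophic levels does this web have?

Producers (level 1): Forbs, Clover.
Following each consumer down to its lowest-level prey: Forbs → Vole → Loggerhead Shrike → Great Horned Owl (levels 1 through 4).
All prey of Great Horned Owl (Loggerhead Shrike 3) are at level 3 or above, so Great Horned Owl is at level 1 + 3 = 4.
Every consumer has at least one prey at level 3 or below, so none exceeds level 4.

4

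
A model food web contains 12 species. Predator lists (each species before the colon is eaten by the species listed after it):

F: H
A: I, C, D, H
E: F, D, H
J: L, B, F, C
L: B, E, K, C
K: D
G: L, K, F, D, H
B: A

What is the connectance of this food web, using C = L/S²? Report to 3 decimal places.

C = 0.160

The web has S = 12 species and L = 23 feeding links.
C = L / S² = 23 / 144 = 0.1597 ≈ 0.160.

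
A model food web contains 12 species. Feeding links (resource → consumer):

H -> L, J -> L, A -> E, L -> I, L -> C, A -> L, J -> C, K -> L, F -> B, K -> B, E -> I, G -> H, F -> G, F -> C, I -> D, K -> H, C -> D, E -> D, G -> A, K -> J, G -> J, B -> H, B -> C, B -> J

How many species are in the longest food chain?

One longest chain: F → G → A → L → C → D.
It has 6 species and 5 links.

6 species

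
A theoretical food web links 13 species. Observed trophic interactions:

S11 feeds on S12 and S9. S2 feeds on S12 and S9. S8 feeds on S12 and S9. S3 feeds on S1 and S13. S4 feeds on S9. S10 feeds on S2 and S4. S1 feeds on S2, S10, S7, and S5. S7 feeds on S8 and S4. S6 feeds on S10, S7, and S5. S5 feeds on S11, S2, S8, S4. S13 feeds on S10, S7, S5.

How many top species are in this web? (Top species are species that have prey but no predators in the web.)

Top species (has prey, but nothing eats it): S6, S3.
Count: 2.

2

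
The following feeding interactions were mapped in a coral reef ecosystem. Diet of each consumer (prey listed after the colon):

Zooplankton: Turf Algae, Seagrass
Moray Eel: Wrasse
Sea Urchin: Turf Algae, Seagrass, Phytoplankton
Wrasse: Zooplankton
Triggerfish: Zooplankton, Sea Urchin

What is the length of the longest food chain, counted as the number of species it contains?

4 species

One longest chain: Turf Algae → Zooplankton → Wrasse → Moray Eel.
It has 4 species and 3 links.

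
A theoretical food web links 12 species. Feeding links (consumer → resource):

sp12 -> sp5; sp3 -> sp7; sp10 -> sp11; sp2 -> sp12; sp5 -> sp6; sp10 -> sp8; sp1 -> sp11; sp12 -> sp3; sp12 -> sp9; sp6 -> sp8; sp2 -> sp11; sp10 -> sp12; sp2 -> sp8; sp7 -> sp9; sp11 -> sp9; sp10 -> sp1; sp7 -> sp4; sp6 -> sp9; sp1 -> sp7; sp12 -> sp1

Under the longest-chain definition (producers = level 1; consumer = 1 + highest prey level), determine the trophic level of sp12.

sp4 is a producer → level 1.
sp7 eats sp4 (level 1); other prey at levels: sp9 1 → level 2.
sp3 eats sp7 → level 3.
sp12 eats sp3 (level 3); other prey at levels: sp9 1, sp1 3, sp5 3 → level 4.

Trophic level 4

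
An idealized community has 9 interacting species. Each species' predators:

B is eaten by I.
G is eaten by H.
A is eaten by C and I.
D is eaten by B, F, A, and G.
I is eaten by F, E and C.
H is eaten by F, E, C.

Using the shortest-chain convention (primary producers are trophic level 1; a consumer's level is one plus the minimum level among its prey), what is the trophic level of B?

D is a producer → level 1.
B eats D → level 2.

Trophic level 2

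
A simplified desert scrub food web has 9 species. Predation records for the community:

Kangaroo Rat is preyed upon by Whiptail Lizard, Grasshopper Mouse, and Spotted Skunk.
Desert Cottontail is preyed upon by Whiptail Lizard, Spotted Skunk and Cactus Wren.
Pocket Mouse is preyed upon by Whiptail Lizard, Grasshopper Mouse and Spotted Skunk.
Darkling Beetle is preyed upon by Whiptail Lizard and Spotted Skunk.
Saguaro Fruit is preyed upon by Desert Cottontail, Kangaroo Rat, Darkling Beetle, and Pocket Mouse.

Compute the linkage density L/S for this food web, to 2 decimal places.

There are L = 15 links among S = 9 species.
L/S = 15/9 = 1.6667 ≈ 1.67.

L/S = 1.67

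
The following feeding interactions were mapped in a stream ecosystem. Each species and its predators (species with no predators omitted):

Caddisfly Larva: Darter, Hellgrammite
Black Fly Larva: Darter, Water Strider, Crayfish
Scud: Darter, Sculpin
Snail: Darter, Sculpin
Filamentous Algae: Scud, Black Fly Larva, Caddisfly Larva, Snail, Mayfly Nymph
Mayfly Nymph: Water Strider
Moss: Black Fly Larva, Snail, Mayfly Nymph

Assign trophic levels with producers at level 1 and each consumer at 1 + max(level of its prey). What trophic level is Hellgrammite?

Filamentous Algae is a producer → level 1.
Caddisfly Larva eats Filamentous Algae → level 2.
Hellgrammite eats Caddisfly Larva → level 3.

Trophic level 3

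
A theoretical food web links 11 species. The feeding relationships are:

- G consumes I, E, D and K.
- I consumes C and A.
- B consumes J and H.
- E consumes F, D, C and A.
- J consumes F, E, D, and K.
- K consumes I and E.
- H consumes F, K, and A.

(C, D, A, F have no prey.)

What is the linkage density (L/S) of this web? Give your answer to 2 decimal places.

L/S = 1.91

There are L = 21 links among S = 11 species.
L/S = 21/11 = 1.9091 ≈ 1.91.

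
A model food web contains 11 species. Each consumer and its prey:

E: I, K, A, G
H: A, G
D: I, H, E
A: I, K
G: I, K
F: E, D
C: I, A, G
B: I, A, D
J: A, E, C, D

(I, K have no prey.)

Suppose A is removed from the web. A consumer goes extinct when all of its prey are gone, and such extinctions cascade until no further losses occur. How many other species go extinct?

Remove A.
Every predator of it retains at least one other prey: H still has G; E still has I, K, G; C still has I, G; J still has E, C, D; B still has I, D.
No consumer loses all prey, so no secondary extinctions occur.

0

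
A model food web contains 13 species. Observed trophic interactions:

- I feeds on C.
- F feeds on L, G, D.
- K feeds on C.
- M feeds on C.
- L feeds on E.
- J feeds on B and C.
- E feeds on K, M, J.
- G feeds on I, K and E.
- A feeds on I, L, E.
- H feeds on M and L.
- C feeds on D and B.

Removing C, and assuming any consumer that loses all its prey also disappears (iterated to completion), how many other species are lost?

Remove C.
Round 1: K (all prey gone), I (all prey gone), M (all prey gone) → extinct.
No further losses. Total secondary extinctions: 3.

3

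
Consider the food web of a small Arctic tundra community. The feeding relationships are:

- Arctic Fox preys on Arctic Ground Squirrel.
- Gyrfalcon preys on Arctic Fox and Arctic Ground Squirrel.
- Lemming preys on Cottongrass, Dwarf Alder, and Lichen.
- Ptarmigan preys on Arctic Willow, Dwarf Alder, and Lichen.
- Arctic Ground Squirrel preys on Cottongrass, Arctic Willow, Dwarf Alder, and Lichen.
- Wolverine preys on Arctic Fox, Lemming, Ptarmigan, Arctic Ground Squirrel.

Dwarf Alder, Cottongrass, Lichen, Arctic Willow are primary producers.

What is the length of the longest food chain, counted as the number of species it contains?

One longest chain: Dwarf Alder → Arctic Ground Squirrel → Arctic Fox → Gyrfalcon.
It has 4 species and 3 links.

4 species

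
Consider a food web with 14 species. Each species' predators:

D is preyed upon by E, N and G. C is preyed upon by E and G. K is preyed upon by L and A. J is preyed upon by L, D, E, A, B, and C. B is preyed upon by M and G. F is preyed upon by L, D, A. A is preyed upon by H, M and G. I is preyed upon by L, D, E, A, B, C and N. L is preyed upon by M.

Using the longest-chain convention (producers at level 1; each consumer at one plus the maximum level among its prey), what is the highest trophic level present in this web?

3

Producers (level 1): F, I, K, J.
I → C → E gives E level 3.
No species has a prey at level 3, so no species reaches level 4.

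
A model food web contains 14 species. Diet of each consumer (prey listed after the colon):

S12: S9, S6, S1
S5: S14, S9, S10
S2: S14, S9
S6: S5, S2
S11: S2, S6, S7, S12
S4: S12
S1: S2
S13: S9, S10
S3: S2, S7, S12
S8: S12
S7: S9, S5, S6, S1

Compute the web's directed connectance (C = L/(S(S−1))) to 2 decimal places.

The web has S = 14 species and L = 26 feeding links.
C = L / (S(S−1)) = 26 / 182 = 0.1429 ≈ 0.14.

C = 0.14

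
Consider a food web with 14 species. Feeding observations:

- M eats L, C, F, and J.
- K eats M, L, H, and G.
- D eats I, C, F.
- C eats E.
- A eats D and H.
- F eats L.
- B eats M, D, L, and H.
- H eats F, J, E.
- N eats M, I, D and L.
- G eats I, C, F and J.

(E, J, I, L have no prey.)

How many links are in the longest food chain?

One longest chain: E → C → D → A.
It has 4 species and 3 links.

3 links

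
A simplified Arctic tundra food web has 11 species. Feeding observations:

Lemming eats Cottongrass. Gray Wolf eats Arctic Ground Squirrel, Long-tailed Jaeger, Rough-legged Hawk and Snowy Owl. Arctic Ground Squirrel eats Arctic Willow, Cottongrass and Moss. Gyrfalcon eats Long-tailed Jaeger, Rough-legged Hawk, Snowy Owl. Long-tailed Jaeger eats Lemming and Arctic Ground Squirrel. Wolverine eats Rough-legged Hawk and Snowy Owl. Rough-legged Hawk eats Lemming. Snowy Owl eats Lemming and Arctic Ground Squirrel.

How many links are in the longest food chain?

3 links

One longest chain: Cottongrass → Lemming → Rough-legged Hawk → Gray Wolf.
It has 4 species and 3 links.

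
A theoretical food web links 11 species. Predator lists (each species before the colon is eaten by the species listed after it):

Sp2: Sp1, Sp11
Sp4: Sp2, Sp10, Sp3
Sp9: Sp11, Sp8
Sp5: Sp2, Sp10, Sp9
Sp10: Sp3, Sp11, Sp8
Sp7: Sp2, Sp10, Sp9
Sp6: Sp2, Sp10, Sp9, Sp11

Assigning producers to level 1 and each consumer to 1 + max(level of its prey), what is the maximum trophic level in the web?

Producers (level 1): Sp6, Sp5, Sp7, Sp4.
Sp6 → Sp10 → Sp3 gives Sp3 level 3.
No species has a prey at level 3, so no species reaches level 4.

3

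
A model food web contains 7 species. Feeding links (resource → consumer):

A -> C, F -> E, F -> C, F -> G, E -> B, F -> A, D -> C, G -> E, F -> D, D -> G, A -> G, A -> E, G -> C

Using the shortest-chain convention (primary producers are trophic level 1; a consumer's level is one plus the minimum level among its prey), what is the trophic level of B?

Trophic level 3

F is a producer → level 1.
E eats F → level 2.
B eats E → level 3.
No prey of B is below level 2, so 3 is the minimum.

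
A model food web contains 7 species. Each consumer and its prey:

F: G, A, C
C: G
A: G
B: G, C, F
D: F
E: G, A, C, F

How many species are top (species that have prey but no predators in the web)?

Top species (has prey, but nothing eats it): D, E, B.
Count: 3.

3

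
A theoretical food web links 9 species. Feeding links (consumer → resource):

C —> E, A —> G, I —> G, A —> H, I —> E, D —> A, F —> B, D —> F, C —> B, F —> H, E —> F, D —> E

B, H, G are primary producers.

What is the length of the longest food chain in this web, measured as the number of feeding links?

One longest chain: B → F → E → C.
It has 4 species and 3 links.

3 links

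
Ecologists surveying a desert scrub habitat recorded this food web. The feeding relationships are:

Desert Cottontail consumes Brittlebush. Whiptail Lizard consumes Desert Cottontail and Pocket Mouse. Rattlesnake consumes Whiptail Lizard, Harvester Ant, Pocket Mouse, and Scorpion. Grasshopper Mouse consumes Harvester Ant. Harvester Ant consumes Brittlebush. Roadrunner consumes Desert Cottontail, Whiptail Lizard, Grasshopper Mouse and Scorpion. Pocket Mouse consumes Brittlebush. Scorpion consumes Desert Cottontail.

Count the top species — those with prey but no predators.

2

Top species (has prey, but nothing eats it): Roadrunner, Rattlesnake.
Count: 2.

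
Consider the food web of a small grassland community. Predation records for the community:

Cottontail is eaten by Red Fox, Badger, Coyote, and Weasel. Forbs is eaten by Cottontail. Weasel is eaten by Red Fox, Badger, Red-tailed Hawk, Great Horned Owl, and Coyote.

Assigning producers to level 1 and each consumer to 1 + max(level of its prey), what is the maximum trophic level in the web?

4

Producers (level 1): Forbs.
Forbs → Cottontail → Weasel → Red Fox gives Red Fox level 4.
No species has a prey at level 4, so no species reaches level 5.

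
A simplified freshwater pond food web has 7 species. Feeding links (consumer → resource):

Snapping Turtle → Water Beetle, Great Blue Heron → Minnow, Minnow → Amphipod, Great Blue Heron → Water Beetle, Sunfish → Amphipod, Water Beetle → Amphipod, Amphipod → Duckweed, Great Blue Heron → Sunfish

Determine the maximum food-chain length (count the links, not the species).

3 links

One longest chain: Duckweed → Amphipod → Minnow → Great Blue Heron.
It has 4 species and 3 links.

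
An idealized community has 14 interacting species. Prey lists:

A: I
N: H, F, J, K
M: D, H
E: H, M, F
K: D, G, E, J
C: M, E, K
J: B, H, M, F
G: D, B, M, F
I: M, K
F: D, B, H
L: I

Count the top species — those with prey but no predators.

Top species (has prey, but nothing eats it): C, N, A, L.
Count: 4.

4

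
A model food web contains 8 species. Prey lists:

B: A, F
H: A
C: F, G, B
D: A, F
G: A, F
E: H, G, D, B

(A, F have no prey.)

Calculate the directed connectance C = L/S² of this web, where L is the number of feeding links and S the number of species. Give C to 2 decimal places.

The web has S = 8 species and L = 14 feeding links.
C = L / S² = 14 / 64 = 0.2188 ≈ 0.22.

C = 0.22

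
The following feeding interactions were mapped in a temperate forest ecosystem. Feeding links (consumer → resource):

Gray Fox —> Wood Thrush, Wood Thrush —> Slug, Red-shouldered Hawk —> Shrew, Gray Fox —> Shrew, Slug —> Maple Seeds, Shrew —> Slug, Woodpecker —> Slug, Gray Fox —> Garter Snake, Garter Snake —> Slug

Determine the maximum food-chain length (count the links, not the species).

One longest chain: Maple Seeds → Slug → Garter Snake → Gray Fox.
It has 4 species and 3 links.

3 links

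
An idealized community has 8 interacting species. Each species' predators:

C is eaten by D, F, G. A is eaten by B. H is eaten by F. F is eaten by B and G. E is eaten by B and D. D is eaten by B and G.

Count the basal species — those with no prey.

4

Basal species (no prey listed): A, E, C, H.
Count: 4.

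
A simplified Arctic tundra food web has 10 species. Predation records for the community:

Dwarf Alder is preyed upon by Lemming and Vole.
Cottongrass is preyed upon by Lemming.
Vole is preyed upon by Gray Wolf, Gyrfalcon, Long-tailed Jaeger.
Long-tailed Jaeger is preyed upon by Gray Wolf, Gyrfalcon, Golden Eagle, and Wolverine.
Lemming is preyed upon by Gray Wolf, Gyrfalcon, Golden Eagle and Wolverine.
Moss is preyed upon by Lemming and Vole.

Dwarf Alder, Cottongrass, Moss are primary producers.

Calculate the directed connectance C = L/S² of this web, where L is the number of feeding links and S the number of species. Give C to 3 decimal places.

C = 0.160

The web has S = 10 species and L = 16 feeding links.
C = L / S² = 16 / 100 = 0.1600 ≈ 0.160.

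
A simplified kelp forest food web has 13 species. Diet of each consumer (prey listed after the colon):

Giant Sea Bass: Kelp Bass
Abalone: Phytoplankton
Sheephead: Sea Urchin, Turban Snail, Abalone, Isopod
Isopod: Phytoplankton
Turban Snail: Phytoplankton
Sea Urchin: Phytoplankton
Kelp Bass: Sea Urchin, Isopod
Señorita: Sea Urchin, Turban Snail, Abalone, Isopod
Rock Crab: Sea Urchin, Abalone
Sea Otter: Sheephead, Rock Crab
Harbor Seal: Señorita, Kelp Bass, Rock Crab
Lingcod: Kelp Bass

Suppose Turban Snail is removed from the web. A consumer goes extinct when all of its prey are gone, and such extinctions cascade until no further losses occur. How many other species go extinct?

0

Remove Turban Snail.
Every predator of it retains at least one other prey: Sheephead still has Sea Urchin, Abalone, Isopod; Señorita still has Sea Urchin, Abalone, Isopod.
No consumer loses all prey, so no secondary extinctions occur.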